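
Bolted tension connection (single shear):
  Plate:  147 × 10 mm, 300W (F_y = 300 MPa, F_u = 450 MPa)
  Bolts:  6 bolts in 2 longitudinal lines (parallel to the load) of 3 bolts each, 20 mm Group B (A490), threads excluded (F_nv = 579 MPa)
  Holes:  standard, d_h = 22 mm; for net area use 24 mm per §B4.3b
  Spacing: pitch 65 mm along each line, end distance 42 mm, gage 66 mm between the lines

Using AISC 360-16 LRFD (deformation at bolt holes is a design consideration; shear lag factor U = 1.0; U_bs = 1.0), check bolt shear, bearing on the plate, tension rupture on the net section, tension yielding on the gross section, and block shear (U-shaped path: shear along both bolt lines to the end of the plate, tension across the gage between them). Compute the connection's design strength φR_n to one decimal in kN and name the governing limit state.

Bolt shear: A_b = π(20)²/4 = 314.16 mm². φR_n = 0.75 × 579 × 314.16 × 6 × 1 = 818.5 kN.
Bearing (10 mm plate, F_u = 450 MPa): end bolts L_c = 42 − 22/2 = 31, R_n = min(1.2×31×10×450, 2.4×20×10×450) = 167.4 kN/bolt; interior L_c = 65 − 22 = 43, R_n = 216 kN/bolt. φR_n = 0.75 × (2×167.4 + 4×216) = 899.1 kN.
Tension rupture (net): A_n = (147 − 2×24)×10 = 990 mm² (U = 1.0, A_e = A_n). φR_n = 0.75 × 450 × 990 = 334.1 kN.
Tension yield (gross): A_g = 147×10 = 1470 mm². φR_n = 0.90 × 300 × 1470 = 396.9 kN.
Block shear: shear path 2×[42+2×65] = 2×172 mm, A_gv = 3440, A_nv = 2×(172 − 2.5×24)×10 = 2240 mm²; tension across gage: (66 − 1×24)×10 = 420 mm². R_n = min(0.6×450×2240, 0.6×300×3440) + 1.0×450×420 = min(604.8, 619.2) + 189 = 793.8 kN. φR_n = 0.75 × 793.8 = 595.4 kN.
Governing: min(818.5, 899.1, 334.1, 396.9, 595.4) = 334.1 kN → net-section rupture.

334.1 kN (net-section rupture governs)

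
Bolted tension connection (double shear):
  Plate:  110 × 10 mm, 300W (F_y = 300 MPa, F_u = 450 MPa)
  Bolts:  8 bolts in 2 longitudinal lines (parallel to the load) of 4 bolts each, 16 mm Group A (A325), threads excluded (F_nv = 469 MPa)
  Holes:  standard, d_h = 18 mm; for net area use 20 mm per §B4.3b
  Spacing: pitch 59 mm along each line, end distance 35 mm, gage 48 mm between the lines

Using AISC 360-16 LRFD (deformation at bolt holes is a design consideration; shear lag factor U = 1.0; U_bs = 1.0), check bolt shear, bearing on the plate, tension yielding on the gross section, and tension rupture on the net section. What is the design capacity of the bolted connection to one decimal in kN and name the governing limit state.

Bolt shear: A_b = π(16)²/4 = 201.06 mm². φR_n = 0.75 × 469 × 201.06 × 8 × 2 = 1131.6 kN.
Bearing (10 mm plate, F_u = 450 MPa): end bolts L_c = 35 − 18/2 = 26, R_n = min(1.2×26×10×450, 2.4×16×10×450) = 140.4 kN/bolt; interior L_c = 59 − 18 = 41, R_n = 172.8 kN/bolt. φR_n = 0.75 × (2×140.4 + 6×172.8) = 988.2 kN.
Tension yield (gross): A_g = 110×10 = 1100 mm². φR_n = 0.90 × 300 × 1100 = 297.0 kN.
Tension rupture (net): A_n = (110 − 2×20)×10 = 700 mm² (U = 1.0, A_e = A_n). φR_n = 0.75 × 450 × 700 = 236.3 kN.
Governing: min(1131.6, 988.2, 297.0, 236.3) = 236.3 kN → net-section rupture.

236.3 kN (net-section rupture governs)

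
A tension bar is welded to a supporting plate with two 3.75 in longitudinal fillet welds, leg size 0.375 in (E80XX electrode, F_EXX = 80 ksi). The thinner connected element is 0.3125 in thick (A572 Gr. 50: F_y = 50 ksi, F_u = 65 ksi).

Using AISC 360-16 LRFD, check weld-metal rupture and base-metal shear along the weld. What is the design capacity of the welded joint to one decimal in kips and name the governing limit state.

Weld metal: throat = 0.707×0.375 = 0.26513 in, L = 2×3.75 = 7.5 in. φR_n = 0.75 × 0.6 × 80 × 0.26513 × 7.5 = 71.6 kips.
Base metal shear (0.3125 in plate): yield φR_n = 1.0×0.6×50×0.3125×7.5 = 70.3 kips; rupture φR_n = 0.75×0.6×65×0.3125×7.5 = 68.6 kips; take 68.6 kips (rupture).
Governing: min(71.6, 68.6) = 68.6 kips → base-metal shear.

68.6 kips (base-metal shear governs)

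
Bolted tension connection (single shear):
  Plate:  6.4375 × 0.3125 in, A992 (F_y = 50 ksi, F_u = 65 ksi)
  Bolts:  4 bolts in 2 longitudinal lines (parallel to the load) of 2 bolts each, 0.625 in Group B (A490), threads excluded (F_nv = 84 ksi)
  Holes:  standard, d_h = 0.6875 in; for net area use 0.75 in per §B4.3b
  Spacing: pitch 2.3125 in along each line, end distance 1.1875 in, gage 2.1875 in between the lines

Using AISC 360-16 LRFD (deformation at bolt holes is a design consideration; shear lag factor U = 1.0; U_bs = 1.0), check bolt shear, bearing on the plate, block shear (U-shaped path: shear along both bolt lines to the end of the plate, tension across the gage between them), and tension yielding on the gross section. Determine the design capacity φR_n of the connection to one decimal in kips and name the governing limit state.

Bolt shear: A_b = π(0.625)²/4 = 0.3068 in². φR_n = 0.75 × 84 × 0.3068 × 4 × 1 = 77.3 kips.
Bearing (0.3125 in plate, F_u = 65 ksi): end bolts L_c = 1.1875 − 0.6875/2 = 0.84375, R_n = min(1.2×0.84375×0.3125×65, 2.4×0.625×0.3125×65) = 20.566 kips/bolt; interior L_c = 2.3125 − 0.6875 = 1.625, R_n = 30.469 kips/bolt. φR_n = 0.75 × (2×20.566 + 2×30.469) = 76.6 kips.
Block shear: shear path 2×[1.1875+1×2.3125] = 2×3.5 in, A_gv = 2.1875, A_nv = 2×(3.5 − 1.5×0.75)×0.3125 = 1.4844 in²; tension across gage: (2.1875 − 1×0.75)×0.3125 = 0.44922 in². R_n = min(0.6×65×1.4844, 0.6×50×2.1875) + 1.0×65×0.44922 = min(57.892, 65.625) + 29.199 = 87.091 kips. φR_n = 0.75 × 87.091 = 65.3 kips.
Tension yield (gross): A_g = 6.4375×0.3125 = 2.0117 in². φR_n = 0.90 × 50 × 2.0117 = 90.5 kips.
Governing: min(77.3, 76.6, 65.3, 90.5) = 65.3 kips → block shear.

65.3 kips (block shear governs)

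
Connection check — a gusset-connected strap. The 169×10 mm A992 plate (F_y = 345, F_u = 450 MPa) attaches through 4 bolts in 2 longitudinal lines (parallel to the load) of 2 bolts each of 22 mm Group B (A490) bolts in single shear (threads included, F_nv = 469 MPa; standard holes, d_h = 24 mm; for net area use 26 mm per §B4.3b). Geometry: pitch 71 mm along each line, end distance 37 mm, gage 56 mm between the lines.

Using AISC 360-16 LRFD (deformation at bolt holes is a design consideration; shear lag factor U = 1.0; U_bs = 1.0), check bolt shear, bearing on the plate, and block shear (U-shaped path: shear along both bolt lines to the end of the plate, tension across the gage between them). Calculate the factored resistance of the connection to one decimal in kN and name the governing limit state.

380.7 kN (block shear governs)

Bolt shear: A_b = π(22)²/4 = 380.13 mm². φR_n = 0.75 × 469 × 380.13 × 4 × 1 = 534.8 kN.
Bearing (10 mm plate, F_u = 450 MPa): end bolts L_c = 37 − 24/2 = 25, R_n = min(1.2×25×10×450, 2.4×22×10×450) = 135 kN/bolt; interior L_c = 71 − 24 = 47, R_n = 237.6 kN/bolt. φR_n = 0.75 × (2×135 + 2×237.6) = 558.9 kN.
Block shear: shear path 2×[37+1×71] = 2×108 mm, A_gv = 2160, A_nv = 2×(108 − 1.5×26)×10 = 1380 mm²; tension across gage: (56 − 1×26)×10 = 300 mm². R_n = min(0.6×450×1380, 0.6×345×2160) + 1.0×450×300 = min(372.6, 447.12) + 135 = 507.6 kN. φR_n = 0.75 × 507.6 = 380.7 kN.
Governing: min(534.8, 558.9, 380.7) = 380.7 kN → block shear.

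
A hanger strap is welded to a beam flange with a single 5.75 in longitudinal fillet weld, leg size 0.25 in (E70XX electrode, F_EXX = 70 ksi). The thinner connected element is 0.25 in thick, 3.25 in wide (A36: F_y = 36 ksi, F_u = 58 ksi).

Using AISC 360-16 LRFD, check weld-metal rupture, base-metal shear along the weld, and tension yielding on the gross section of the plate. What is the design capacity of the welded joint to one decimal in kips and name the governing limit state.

Weld metal: throat = 0.707×0.25 = 0.17675 in, L = 5.75 in. φR_n = 0.75 × 0.6 × 70 × 0.17675 × 5.75 = 32.0 kips.
Base metal shear (0.25 in plate): yield φR_n = 1.0×0.6×36×0.25×5.75 = 31.1 kips; rupture φR_n = 0.75×0.6×58×0.25×5.75 = 37.5 kips; take 31.1 kips (yield).
Tension yield (gross): A_g = 3.25×0.25 = 0.8125 in². φR_n = 0.90 × 36 × 0.8125 = 26.3 kips.
Governing: min(32.0, 31.1, 26.3) = 26.3 kips → gross-section yield.

26.3 kips (gross-section yield governs)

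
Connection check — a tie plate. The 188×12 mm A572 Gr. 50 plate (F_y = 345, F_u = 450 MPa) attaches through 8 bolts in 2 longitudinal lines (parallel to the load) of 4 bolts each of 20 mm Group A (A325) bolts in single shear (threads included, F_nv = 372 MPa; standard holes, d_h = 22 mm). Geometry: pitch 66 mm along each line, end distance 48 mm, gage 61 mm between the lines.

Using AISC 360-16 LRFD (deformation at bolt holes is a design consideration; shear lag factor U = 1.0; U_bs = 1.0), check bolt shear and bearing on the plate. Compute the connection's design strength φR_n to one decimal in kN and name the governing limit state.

Bolt shear: A_b = π(20)²/4 = 314.16 mm². φR_n = 0.75 × 372 × 314.16 × 8 × 1 = 701.2 kN.
Bearing (12 mm plate, F_u = 450 MPa): end bolts L_c = 48 − 22/2 = 37, R_n = min(1.2×37×12×450, 2.4×20×12×450) = 239.76 kN/bolt; interior L_c = 66 − 22 = 44, R_n = 259.2 kN/bolt. φR_n = 0.75 × (2×239.76 + 6×259.2) = 1526.0 kN.
Governing: min(701.2, 1526.0) = 701.2 kN → bolt shear.

701.2 kN (bolt shear governs)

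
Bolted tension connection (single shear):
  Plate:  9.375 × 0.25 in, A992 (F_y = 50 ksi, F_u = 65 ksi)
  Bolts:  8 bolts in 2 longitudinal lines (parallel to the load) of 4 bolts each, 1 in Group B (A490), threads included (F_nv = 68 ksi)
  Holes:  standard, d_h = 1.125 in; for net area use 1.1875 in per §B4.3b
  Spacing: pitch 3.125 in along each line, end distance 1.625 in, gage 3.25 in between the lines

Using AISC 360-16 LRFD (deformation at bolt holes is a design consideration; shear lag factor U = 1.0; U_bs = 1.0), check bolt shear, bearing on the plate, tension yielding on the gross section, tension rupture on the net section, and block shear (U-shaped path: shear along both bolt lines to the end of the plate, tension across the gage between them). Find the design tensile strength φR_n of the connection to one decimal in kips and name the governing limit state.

85.3 kips (net-section rupture governs)

Bolt shear: A_b = π(1)²/4 = 0.7854 in². φR_n = 0.75 × 68 × 0.7854 × 8 × 1 = 320.4 kips.
Bearing (0.25 in plate, F_u = 65 ksi): end bolts L_c = 1.625 − 1.125/2 = 1.0625, R_n = min(1.2×1.0625×0.25×65, 2.4×1×0.25×65) = 20.719 kips/bolt; interior L_c = 3.125 − 1.125 = 2, R_n = 39 kips/bolt. φR_n = 0.75 × (2×20.719 + 6×39) = 206.6 kips.
Tension yield (gross): A_g = 9.375×0.25 = 2.3438 in². φR_n = 0.90 × 50 × 2.3438 = 105.5 kips.
Tension rupture (net): A_n = (9.375 − 2×1.1875)×0.25 = 1.75 in² (U = 1.0, A_e = A_n). φR_n = 0.75 × 65 × 1.75 = 85.3 kips.
Block shear: shear path 2×[1.625+3×3.125] = 2×11 in, A_gv = 5.5, A_nv = 2×(11 − 3.5×1.1875)×0.25 = 3.4219 in²; tension across gage: (3.25 − 1×1.1875)×0.25 = 0.51563 in². R_n = min(0.6×65×3.4219, 0.6×50×5.5) + 1.0×65×0.51563 = min(133.45, 165) + 33.516 = 166.97 kips. φR_n = 0.75 × 166.97 = 125.2 kips.
Governing: min(320.4, 206.6, 105.5, 85.3, 125.2) = 85.3 kips → net-section rupture.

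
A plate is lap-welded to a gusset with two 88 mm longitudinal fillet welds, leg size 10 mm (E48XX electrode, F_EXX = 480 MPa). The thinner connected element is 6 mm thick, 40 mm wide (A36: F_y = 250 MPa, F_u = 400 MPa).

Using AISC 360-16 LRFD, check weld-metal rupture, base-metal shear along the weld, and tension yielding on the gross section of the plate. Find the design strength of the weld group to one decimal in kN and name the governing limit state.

Weld metal: throat = 0.707×10 = 7.07 mm, L = 2×88 = 176 mm. φR_n = 0.75 × 0.6 × 480 × 7.07 × 176 = 268.8 kN.
Base metal shear (6 mm plate): yield φR_n = 1.0×0.6×250×6×176 = 158.4 kN; rupture φR_n = 0.75×0.6×400×6×176 = 190.1 kN; take 158.4 kN (yield).
Tension yield (gross): A_g = 40×6 = 240 mm². φR_n = 0.90 × 250 × 240 = 54.0 kN.
Governing: min(268.8, 158.4, 54.0) = 54.0 kN → gross-section yield.

54.0 kN (gross-section yield governs)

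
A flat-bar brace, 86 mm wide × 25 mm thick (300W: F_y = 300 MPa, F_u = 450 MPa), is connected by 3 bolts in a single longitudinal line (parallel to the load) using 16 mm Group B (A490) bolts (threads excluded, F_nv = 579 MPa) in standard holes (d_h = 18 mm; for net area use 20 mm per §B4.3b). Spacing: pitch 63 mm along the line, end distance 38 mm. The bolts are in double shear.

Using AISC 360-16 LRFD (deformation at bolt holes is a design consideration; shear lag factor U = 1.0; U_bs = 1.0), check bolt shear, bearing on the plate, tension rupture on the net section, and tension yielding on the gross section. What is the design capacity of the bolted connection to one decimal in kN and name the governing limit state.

523.9 kN (bolt shear governs)

Bolt shear: A_b = π(16)²/4 = 201.06 mm². φR_n = 0.75 × 579 × 201.06 × 3 × 2 = 523.9 kN.
Bearing (25 mm plate, F_u = 450 MPa): end bolts L_c = 38 − 18/2 = 29, R_n = min(1.2×29×25×450, 2.4×16×25×450) = 391.5 kN/bolt; interior L_c = 63 − 18 = 45, R_n = 432 kN/bolt. φR_n = 0.75 × (1×391.5 + 2×432) = 941.6 kN.
Tension rupture (net): A_n = (86 − 1×20)×25 = 1650 mm² (U = 1.0, A_e = A_n). φR_n = 0.75 × 450 × 1650 = 556.9 kN.
Tension yield (gross): A_g = 86×25 = 2150 mm². φR_n = 0.90 × 300 × 2150 = 580.5 kN.
Governing: min(523.9, 941.6, 556.9, 580.5) = 523.9 kN → bolt shear.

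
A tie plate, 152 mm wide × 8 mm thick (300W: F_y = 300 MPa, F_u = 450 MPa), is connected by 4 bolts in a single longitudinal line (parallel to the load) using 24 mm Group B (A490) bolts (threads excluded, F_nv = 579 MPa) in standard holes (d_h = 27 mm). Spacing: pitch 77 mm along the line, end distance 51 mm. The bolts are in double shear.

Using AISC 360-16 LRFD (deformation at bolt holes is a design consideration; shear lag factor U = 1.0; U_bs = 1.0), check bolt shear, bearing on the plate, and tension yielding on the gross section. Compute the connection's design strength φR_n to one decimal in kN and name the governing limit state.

328.3 kN (gross-section yield governs)

Bolt shear: A_b = π(24)²/4 = 452.39 mm². φR_n = 0.75 × 579 × 452.39 × 4 × 2 = 1571.6 kN.
Bearing (8 mm plate, F_u = 450 MPa): end bolts L_c = 51 − 27/2 = 37.5, R_n = min(1.2×37.5×8×450, 2.4×24×8×450) = 162 kN/bolt; interior L_c = 77 − 27 = 50, R_n = 207.36 kN/bolt. φR_n = 0.75 × (1×162 + 3×207.36) = 588.1 kN.
Tension yield (gross): A_g = 152×8 = 1216 mm². φR_n = 0.90 × 300 × 1216 = 328.3 kN.
Governing: min(1571.6, 588.1, 328.3) = 328.3 kN → gross-section yield.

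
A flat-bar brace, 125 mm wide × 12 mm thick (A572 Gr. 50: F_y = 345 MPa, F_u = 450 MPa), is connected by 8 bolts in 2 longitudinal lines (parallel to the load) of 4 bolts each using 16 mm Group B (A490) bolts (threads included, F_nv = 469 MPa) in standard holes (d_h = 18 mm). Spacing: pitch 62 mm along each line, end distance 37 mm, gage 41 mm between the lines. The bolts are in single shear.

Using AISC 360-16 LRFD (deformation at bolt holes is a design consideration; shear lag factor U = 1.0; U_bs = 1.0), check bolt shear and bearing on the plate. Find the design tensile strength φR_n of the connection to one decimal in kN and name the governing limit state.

Bolt shear: A_b = π(16)²/4 = 201.06 mm². φR_n = 0.75 × 469 × 201.06 × 8 × 1 = 565.8 kN.
Bearing (12 mm plate, F_u = 450 MPa): end bolts L_c = 37 − 18/2 = 28, R_n = min(1.2×28×12×450, 2.4×16×12×450) = 181.44 kN/bolt; interior L_c = 62 − 18 = 44, R_n = 207.36 kN/bolt. φR_n = 0.75 × (2×181.44 + 6×207.36) = 1205.3 kN.
Governing: min(565.8, 1205.3) = 565.8 kN → bolt shear.

565.8 kN (bolt shear governs)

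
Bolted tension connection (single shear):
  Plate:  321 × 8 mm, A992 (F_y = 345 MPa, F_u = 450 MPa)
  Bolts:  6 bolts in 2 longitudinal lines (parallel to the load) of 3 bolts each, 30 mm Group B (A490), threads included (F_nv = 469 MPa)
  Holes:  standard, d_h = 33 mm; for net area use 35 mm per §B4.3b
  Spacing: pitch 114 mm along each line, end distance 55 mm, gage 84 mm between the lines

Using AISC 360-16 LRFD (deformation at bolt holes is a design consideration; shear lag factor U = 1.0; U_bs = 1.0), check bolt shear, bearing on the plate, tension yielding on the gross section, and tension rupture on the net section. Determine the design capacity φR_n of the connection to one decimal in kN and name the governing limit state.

Bolt shear: A_b = π(30)²/4 = 706.86 mm². φR_n = 0.75 × 469 × 706.86 × 6 × 1 = 1491.8 kN.
Bearing (8 mm plate, F_u = 450 MPa): end bolts L_c = 55 − 33/2 = 38.5, R_n = min(1.2×38.5×8×450, 2.4×30×8×450) = 166.32 kN/bolt; interior L_c = 114 − 33 = 81, R_n = 259.2 kN/bolt. φR_n = 0.75 × (2×166.32 + 4×259.2) = 1027.1 kN.
Tension yield (gross): A_g = 321×8 = 2568 mm². φR_n = 0.90 × 345 × 2568 = 797.4 kN.
Tension rupture (net): A_n = (321 − 2×35)×8 = 2008 mm² (U = 1.0, A_e = A_n). φR_n = 0.75 × 450 × 2008 = 677.7 kN.
Governing: min(1491.8, 1027.1, 797.4, 677.7) = 677.7 kN → net-section rupture.

677.7 kN (net-section rupture governs)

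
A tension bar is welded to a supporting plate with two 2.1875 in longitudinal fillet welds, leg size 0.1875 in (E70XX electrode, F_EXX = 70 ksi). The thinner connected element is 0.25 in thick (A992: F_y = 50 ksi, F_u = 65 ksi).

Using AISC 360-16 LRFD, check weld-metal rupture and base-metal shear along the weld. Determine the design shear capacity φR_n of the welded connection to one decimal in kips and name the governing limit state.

18.3 kips (weld metal governs)

Weld metal: throat = 0.707×0.1875 = 0.13256 in, L = 2×2.1875 = 4.375 in. φR_n = 0.75 × 0.6 × 70 × 0.13256 × 4.375 = 18.3 kips.
Base metal shear (0.25 in plate): yield φR_n = 1.0×0.6×50×0.25×4.375 = 32.8 kips; rupture φR_n = 0.75×0.6×65×0.25×4.375 = 32.0 kips; take 32.0 kips (rupture).
Governing: min(18.3, 32.0) = 18.3 kips → weld metal.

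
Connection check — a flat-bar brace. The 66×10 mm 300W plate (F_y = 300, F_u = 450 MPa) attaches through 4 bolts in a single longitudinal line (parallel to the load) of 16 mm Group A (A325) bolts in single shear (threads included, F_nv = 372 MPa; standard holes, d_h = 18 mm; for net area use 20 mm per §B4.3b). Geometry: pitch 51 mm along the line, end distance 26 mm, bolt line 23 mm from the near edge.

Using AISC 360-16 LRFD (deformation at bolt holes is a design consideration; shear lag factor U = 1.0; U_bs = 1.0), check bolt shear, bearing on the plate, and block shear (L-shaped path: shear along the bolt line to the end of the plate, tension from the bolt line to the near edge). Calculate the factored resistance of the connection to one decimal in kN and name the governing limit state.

224.4 kN (bolt shear governs)

Bolt shear: A_b = π(16)²/4 = 201.06 mm². φR_n = 0.75 × 372 × 201.06 × 4 × 1 = 224.4 kN.
Bearing (10 mm plate, F_u = 450 MPa): end bolts L_c = 26 − 18/2 = 17, R_n = min(1.2×17×10×450, 2.4×16×10×450) = 91.8 kN/bolt; interior L_c = 51 − 18 = 33, R_n = 172.8 kN/bolt. φR_n = 0.75 × (1×91.8 + 3×172.8) = 457.7 kN.
Block shear: shear path 1×[26+3×51] = 1×179 mm, A_gv = 1790, A_nv = 1×(179 − 3.5×20)×10 = 1090 mm²; tension to near edge: (23 − 0.5×20)×10 = 130 mm². R_n = min(0.6×450×1090, 0.6×300×1790) + 1.0×450×130 = min(294.3, 322.2) + 58.5 = 352.8 kN. φR_n = 0.75 × 352.8 = 264.6 kN.
Governing: min(224.4, 457.7, 264.6) = 224.4 kN → bolt shear.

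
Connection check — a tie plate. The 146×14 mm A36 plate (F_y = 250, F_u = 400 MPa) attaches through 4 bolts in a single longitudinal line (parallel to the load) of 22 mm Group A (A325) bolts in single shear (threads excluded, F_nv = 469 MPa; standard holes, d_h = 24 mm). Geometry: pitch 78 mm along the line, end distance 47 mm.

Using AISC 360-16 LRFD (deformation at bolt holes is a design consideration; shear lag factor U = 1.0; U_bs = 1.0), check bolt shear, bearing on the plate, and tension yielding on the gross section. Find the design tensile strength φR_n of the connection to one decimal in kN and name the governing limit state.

Bolt shear: A_b = π(22)²/4 = 380.13 mm². φR_n = 0.75 × 469 × 380.13 × 4 × 1 = 534.8 kN.
Bearing (14 mm plate, F_u = 400 MPa): end bolts L_c = 47 − 24/2 = 35, R_n = min(1.2×35×14×400, 2.4×22×14×400) = 235.2 kN/bolt; interior L_c = 78 − 24 = 54, R_n = 295.68 kN/bolt. φR_n = 0.75 × (1×235.2 + 3×295.68) = 841.7 kN.
Tension yield (gross): A_g = 146×14 = 2044 mm². φR_n = 0.90 × 250 × 2044 = 459.9 kN.
Governing: min(534.8, 841.7, 459.9) = 459.9 kN → gross-section yield.

459.9 kN (gross-section yield governs)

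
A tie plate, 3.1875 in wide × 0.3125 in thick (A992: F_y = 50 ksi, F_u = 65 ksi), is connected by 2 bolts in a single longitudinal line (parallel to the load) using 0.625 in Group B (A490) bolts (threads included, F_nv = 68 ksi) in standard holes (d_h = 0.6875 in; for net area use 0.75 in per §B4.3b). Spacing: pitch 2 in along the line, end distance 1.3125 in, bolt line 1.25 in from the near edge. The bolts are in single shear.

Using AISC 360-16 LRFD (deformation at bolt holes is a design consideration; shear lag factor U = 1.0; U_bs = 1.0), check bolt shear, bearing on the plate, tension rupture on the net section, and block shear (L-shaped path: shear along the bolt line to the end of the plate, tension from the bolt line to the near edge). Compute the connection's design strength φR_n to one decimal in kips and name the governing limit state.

31.3 kips (bolt shear governs)

Bolt shear: A_b = π(0.625)²/4 = 0.3068 in². φR_n = 0.75 × 68 × 0.3068 × 2 × 1 = 31.3 kips.
Bearing (0.3125 in plate, F_u = 65 ksi): end bolts L_c = 1.3125 − 0.6875/2 = 0.96875, R_n = min(1.2×0.96875×0.3125×65, 2.4×0.625×0.3125×65) = 23.613 kips/bolt; interior L_c = 2 − 0.6875 = 1.3125, R_n = 30.469 kips/bolt. φR_n = 0.75 × (1×23.613 + 1×30.469) = 40.6 kips.
Tension rupture (net): A_n = (3.1875 − 1×0.75)×0.3125 = 0.76172 in² (U = 1.0, A_e = A_n). φR_n = 0.75 × 65 × 0.76172 = 37.1 kips.
Block shear: shear path 1×[1.3125+1×2] = 1×3.3125 in, A_gv = 1.0352, A_nv = 1×(3.3125 − 1.5×0.75)×0.3125 = 0.68359 in²; tension to near edge: (1.25 − 0.5×0.75)×0.3125 = 0.27344 in². R_n = min(0.6×65×0.68359, 0.6×50×1.0352) + 1.0×65×0.27344 = min(26.66, 31.056) + 17.774 = 44.434 kips. φR_n = 0.75 × 44.434 = 33.3 kips.
Governing: min(31.3, 40.6, 37.1, 33.3) = 31.3 kips → bolt shear.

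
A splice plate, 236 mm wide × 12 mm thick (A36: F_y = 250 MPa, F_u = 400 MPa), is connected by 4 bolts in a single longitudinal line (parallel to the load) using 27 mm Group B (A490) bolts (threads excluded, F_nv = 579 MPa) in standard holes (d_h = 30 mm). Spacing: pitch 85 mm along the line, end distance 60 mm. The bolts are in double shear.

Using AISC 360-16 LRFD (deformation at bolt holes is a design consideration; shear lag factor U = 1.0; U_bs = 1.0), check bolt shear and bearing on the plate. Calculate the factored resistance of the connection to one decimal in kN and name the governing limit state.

Bolt shear: A_b = π(27)²/4 = 572.56 mm². φR_n = 0.75 × 579 × 572.56 × 4 × 2 = 1989.1 kN.
Bearing (12 mm plate, F_u = 400 MPa): end bolts L_c = 60 − 30/2 = 45, R_n = min(1.2×45×12×400, 2.4×27×12×400) = 259.2 kN/bolt; interior L_c = 85 − 30 = 55, R_n = 311.04 kN/bolt. φR_n = 0.75 × (1×259.2 + 3×311.04) = 894.2 kN.
Governing: min(1989.1, 894.2) = 894.2 kN → bearing.

894.2 kN (bearing governs)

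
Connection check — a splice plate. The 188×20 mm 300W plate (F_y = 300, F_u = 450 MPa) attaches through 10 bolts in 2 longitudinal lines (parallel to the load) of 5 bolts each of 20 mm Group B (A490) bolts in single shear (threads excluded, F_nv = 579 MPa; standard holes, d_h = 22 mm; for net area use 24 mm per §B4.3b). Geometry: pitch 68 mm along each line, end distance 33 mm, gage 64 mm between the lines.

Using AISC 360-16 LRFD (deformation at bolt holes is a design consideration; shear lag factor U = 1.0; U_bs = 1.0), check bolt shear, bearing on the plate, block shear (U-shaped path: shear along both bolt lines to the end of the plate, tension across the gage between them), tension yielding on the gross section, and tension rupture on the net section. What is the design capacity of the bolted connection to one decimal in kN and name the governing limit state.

945.0 kN (net-section rupture governs)

Bolt shear: A_b = π(20)²/4 = 314.16 mm². φR_n = 0.75 × 579 × 314.16 × 10 × 1 = 1364.2 kN.
Bearing (20 mm plate, F_u = 450 MPa): end bolts L_c = 33 − 22/2 = 22, R_n = min(1.2×22×20×450, 2.4×20×20×450) = 237.6 kN/bolt; interior L_c = 68 − 22 = 46, R_n = 432 kN/bolt. φR_n = 0.75 × (2×237.6 + 8×432) = 2948.4 kN.
Block shear: shear path 2×[33+4×68] = 2×305 mm, A_gv = 12200, A_nv = 2×(305 − 4.5×24)×20 = 7880 mm²; tension across gage: (64 − 1×24)×20 = 800 mm². R_n = min(0.6×450×7880, 0.6×300×12200) + 1.0×450×800 = min(2127.6, 2196) + 360 = 2487.6 kN. φR_n = 0.75 × 2487.6 = 1865.7 kN.
Tension yield (gross): A_g = 188×20 = 3760 mm². φR_n = 0.90 × 300 × 3760 = 1015.2 kN.
Tension rupture (net): A_n = (188 − 2×24)×20 = 2800 mm² (U = 1.0, A_e = A_n). φR_n = 0.75 × 450 × 2800 = 945.0 kN.
Governing: min(1364.2, 2948.4, 1865.7, 1015.2, 945.0) = 945.0 kN → net-section rupture.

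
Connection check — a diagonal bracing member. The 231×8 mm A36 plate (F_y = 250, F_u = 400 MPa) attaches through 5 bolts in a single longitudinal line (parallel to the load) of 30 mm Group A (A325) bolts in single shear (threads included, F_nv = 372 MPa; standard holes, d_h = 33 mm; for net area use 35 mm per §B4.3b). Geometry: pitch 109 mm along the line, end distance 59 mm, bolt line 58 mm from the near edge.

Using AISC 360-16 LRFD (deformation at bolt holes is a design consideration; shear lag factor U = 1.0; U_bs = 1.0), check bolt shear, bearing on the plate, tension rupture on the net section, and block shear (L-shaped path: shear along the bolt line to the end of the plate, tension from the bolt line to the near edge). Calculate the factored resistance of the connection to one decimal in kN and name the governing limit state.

470.4 kN (net-section rupture governs)

Bolt shear: A_b = π(30)²/4 = 706.86 mm². φR_n = 0.75 × 372 × 706.86 × 5 × 1 = 986.1 kN.
Bearing (8 mm plate, F_u = 400 MPa): end bolts L_c = 59 − 33/2 = 42.5, R_n = min(1.2×42.5×8×400, 2.4×30×8×400) = 163.2 kN/bolt; interior L_c = 109 − 33 = 76, R_n = 230.4 kN/bolt. φR_n = 0.75 × (1×163.2 + 4×230.4) = 813.6 kN.
Tension rupture (net): A_n = (231 − 1×35)×8 = 1568 mm² (U = 1.0, A_e = A_n). φR_n = 0.75 × 400 × 1568 = 470.4 kN.
Block shear: shear path 1×[59+4×109] = 1×495 mm, A_gv = 3960, A_nv = 1×(495 − 4.5×35)×8 = 2700 mm²; tension to near edge: (58 − 0.5×35)×8 = 324 mm². R_n = min(0.6×400×2700, 0.6×250×3960) + 1.0×400×324 = min(648, 594) + 129.6 = 723.6 kN. φR_n = 0.75 × 723.6 = 542.7 kN.
Governing: min(986.1, 813.6, 470.4, 542.7) = 470.4 kN → net-section rupture.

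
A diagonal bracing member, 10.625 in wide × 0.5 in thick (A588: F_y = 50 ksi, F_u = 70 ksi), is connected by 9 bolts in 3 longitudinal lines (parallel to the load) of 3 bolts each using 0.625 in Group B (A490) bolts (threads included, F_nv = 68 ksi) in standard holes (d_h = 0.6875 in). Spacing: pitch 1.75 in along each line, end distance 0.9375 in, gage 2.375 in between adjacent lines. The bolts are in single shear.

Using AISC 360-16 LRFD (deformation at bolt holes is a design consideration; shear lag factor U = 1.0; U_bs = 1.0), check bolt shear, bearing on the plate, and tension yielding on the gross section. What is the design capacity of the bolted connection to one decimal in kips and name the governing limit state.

140.8 kips (bolt shear governs)

Bolt shear: A_b = π(0.625)²/4 = 0.3068 in². φR_n = 0.75 × 68 × 0.3068 × 9 × 1 = 140.8 kips.
Bearing (0.5 in plate, F_u = 70 ksi): end bolts L_c = 0.9375 − 0.6875/2 = 0.59375, R_n = min(1.2×0.59375×0.5×70, 2.4×0.625×0.5×70) = 24.938 kips/bolt; interior L_c = 1.75 − 0.6875 = 1.0625, R_n = 44.625 kips/bolt. φR_n = 0.75 × (3×24.938 + 6×44.625) = 256.9 kips.
Tension yield (gross): A_g = 10.625×0.5 = 5.3125 in². φR_n = 0.90 × 50 × 5.3125 = 239.1 kips.
Governing: min(140.8, 256.9, 239.1) = 140.8 kips → bolt shear.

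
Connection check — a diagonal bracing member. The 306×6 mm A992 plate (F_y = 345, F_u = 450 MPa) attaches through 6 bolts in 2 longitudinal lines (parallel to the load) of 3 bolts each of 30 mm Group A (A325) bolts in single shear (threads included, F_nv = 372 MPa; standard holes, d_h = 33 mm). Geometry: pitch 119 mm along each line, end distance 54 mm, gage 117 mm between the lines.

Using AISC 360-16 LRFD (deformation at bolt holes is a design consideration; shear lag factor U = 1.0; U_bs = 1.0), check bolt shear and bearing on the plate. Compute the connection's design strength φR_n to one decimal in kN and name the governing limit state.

765.5 kN (bearing governs)

Bolt shear: A_b = π(30)²/4 = 706.86 mm². φR_n = 0.75 × 372 × 706.86 × 6 × 1 = 1183.3 kN.
Bearing (6 mm plate, F_u = 450 MPa): end bolts L_c = 54 − 33/2 = 37.5, R_n = min(1.2×37.5×6×450, 2.4×30×6×450) = 121.5 kN/bolt; interior L_c = 119 − 33 = 86, R_n = 194.4 kN/bolt. φR_n = 0.75 × (2×121.5 + 4×194.4) = 765.5 kN.
Governing: min(1183.3, 765.5) = 765.5 kN → bearing.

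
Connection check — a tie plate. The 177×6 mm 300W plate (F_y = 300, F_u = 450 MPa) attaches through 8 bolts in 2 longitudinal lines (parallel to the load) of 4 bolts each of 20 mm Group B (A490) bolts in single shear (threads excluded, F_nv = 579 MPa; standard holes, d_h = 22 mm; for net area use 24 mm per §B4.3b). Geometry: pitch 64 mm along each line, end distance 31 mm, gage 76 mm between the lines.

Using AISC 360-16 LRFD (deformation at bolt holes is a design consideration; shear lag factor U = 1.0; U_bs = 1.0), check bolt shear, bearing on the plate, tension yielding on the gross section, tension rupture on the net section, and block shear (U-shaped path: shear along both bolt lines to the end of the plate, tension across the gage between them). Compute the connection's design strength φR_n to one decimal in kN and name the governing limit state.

Bolt shear: A_b = π(20)²/4 = 314.16 mm². φR_n = 0.75 × 579 × 314.16 × 8 × 1 = 1091.4 kN.
Bearing (6 mm plate, F_u = 450 MPa): end bolts L_c = 31 − 22/2 = 20, R_n = min(1.2×20×6×450, 2.4×20×6×450) = 64.8 kN/bolt; interior L_c = 64 − 22 = 42, R_n = 129.6 kN/bolt. φR_n = 0.75 × (2×64.8 + 6×129.6) = 680.4 kN.
Tension yield (gross): A_g = 177×6 = 1062 mm². φR_n = 0.90 × 300 × 1062 = 286.7 kN.
Tension rupture (net): A_n = (177 − 2×24)×6 = 774 mm² (U = 1.0, A_e = A_n). φR_n = 0.75 × 450 × 774 = 261.2 kN.
Block shear: shear path 2×[31+3×64] = 2×223 mm, A_gv = 2676, A_nv = 2×(223 − 3.5×24)×6 = 1668 mm²; tension across gage: (76 − 1×24)×6 = 312 mm². R_n = min(0.6×450×1668, 0.6×300×2676) + 1.0×450×312 = min(450.36, 481.68) + 140.4 = 590.76 kN. φR_n = 0.75 × 590.76 = 443.1 kN.
Governing: min(1091.4, 680.4, 286.7, 261.2, 443.1) = 261.2 kN → net-section rupture.

261.2 kN (net-section rupture governs)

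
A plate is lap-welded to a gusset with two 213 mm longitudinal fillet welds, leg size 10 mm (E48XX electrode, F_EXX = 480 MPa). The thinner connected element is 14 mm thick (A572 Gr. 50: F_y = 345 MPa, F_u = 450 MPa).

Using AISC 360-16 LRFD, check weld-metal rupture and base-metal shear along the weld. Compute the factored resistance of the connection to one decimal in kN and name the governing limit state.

Weld metal: throat = 0.707×10 = 7.07 mm, L = 2×213 = 426 mm. φR_n = 0.75 × 0.6 × 480 × 7.07 × 426 = 650.6 kN.
Base metal shear (14 mm plate): yield φR_n = 1.0×0.6×345×14×426 = 1234.5 kN; rupture φR_n = 0.75×0.6×450×14×426 = 1207.7 kN; take 1207.7 kN (rupture).
Governing: min(650.6, 1207.7) = 650.6 kN → weld metal.

650.6 kN (weld metal governs)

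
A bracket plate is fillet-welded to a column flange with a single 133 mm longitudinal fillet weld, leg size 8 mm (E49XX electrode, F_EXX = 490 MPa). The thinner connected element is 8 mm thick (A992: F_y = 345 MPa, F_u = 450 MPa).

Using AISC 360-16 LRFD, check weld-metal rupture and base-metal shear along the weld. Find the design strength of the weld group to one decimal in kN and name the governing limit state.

165.9 kN (weld metal governs)

Weld metal: throat = 0.707×8 = 5.656 mm, L = 133 mm. φR_n = 0.75 × 0.6 × 490 × 5.656 × 133 = 165.9 kN.
Base metal shear (8 mm plate): yield φR_n = 1.0×0.6×345×8×133 = 220.2 kN; rupture φR_n = 0.75×0.6×450×8×133 = 215.5 kN; take 215.5 kN (rupture).
Governing: min(165.9, 215.5) = 165.9 kN → weld metal.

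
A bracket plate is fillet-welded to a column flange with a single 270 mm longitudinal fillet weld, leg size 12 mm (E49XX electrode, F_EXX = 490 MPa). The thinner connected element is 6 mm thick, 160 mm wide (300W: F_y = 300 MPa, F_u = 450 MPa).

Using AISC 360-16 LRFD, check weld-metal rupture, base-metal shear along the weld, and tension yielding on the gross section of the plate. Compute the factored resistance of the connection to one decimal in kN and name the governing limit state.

259.2 kN (gross-section yield governs)

Weld metal: throat = 0.707×12 = 8.484 mm, L = 270 mm. φR_n = 0.75 × 0.6 × 490 × 8.484 × 270 = 505.1 kN.
Base metal shear (6 mm plate): yield φR_n = 1.0×0.6×300×6×270 = 291.6 kN; rupture φR_n = 0.75×0.6×450×6×270 = 328.1 kN; take 291.6 kN (yield).
Tension yield (gross): A_g = 160×6 = 960 mm². φR_n = 0.90 × 300 × 960 = 259.2 kN.
Governing: min(505.1, 291.6, 259.2) = 259.2 kN → gross-section yield.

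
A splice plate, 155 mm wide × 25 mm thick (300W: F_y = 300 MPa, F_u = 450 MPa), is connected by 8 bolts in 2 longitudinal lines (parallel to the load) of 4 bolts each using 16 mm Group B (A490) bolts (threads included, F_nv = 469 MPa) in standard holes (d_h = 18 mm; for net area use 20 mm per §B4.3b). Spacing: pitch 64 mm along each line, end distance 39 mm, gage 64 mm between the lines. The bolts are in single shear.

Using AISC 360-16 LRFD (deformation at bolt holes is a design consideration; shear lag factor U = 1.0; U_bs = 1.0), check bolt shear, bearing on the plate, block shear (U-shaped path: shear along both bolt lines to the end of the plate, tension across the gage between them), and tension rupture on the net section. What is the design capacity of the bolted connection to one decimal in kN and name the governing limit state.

565.8 kN (bolt shear governs)

Bolt shear: A_b = π(16)²/4 = 201.06 mm². φR_n = 0.75 × 469 × 201.06 × 8 × 1 = 565.8 kN.
Bearing (25 mm plate, F_u = 450 MPa): end bolts L_c = 39 − 18/2 = 30, R_n = min(1.2×30×25×450, 2.4×16×25×450) = 405 kN/bolt; interior L_c = 64 − 18 = 46, R_n = 432 kN/bolt. φR_n = 0.75 × (2×405 + 6×432) = 2551.5 kN.
Block shear: shear path 2×[39+3×64] = 2×231 mm, A_gv = 11550, A_nv = 2×(231 − 3.5×20)×25 = 8050 mm²; tension across gage: (64 − 1×20)×25 = 1100 mm². R_n = min(0.6×450×8050, 0.6×300×11550) + 1.0×450×1100 = min(2173.5, 2079) + 495 = 2574 kN. φR_n = 0.75 × 2574 = 1930.5 kN.
Tension rupture (net): A_n = (155 − 2×20)×25 = 2875 mm² (U = 1.0, A_e = A_n). φR_n = 0.75 × 450 × 2875 = 970.3 kN.
Governing: min(565.8, 2551.5, 1930.5, 970.3) = 565.8 kN → bolt shear.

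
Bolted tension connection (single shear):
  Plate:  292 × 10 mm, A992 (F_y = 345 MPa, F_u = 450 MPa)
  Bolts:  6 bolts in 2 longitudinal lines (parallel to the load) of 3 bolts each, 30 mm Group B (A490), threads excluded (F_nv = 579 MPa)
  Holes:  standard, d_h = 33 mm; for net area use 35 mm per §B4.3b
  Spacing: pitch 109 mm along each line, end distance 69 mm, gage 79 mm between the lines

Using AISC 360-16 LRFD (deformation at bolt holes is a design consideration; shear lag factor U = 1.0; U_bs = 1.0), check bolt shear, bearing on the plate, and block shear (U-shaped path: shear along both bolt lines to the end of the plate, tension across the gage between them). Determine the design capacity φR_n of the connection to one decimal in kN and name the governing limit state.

Bolt shear: A_b = π(30)²/4 = 706.86 mm². φR_n = 0.75 × 579 × 706.86 × 6 × 1 = 1841.7 kN.
Bearing (10 mm plate, F_u = 450 MPa): end bolts L_c = 69 − 33/2 = 52.5, R_n = min(1.2×52.5×10×450, 2.4×30×10×450) = 283.5 kN/bolt; interior L_c = 109 − 33 = 76, R_n = 324 kN/bolt. φR_n = 0.75 × (2×283.5 + 4×324) = 1397.3 kN.
Block shear: shear path 2×[69+2×109] = 2×287 mm, A_gv = 5740, A_nv = 2×(287 − 2.5×35)×10 = 3990 mm²; tension across gage: (79 − 1×35)×10 = 440 mm². R_n = min(0.6×450×3990, 0.6×345×5740) + 1.0×450×440 = min(1077.3, 1188.2) + 198 = 1275.3 kN. φR_n = 0.75 × 1275.3 = 956.5 kN.
Governing: min(1841.7, 1397.3, 956.5) = 956.5 kN → block shear.

956.5 kN (block shear governs)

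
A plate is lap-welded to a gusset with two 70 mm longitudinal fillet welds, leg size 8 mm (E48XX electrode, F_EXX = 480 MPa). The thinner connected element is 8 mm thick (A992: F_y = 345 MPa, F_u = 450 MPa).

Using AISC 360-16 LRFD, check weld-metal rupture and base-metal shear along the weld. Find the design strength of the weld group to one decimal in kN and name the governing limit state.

Weld metal: throat = 0.707×8 = 5.656 mm, L = 2×70 = 140 mm. φR_n = 0.75 × 0.6 × 480 × 5.656 × 140 = 171.0 kN.
Base metal shear (8 mm plate): yield φR_n = 1.0×0.6×345×8×140 = 231.8 kN; rupture φR_n = 0.75×0.6×450×8×140 = 226.8 kN; take 226.8 kN (rupture).
Governing: min(171.0, 226.8) = 171.0 kN → weld metal.

171.0 kN (weld metal governs)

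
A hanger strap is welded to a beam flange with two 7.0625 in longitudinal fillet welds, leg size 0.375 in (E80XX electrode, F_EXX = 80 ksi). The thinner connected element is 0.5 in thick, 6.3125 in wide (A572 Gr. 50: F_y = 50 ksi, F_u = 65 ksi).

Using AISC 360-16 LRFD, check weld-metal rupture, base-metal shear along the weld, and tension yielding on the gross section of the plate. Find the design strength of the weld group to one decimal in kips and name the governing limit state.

Weld metal: throat = 0.707×0.375 = 0.26513 in, L = 2×7.0625 = 14.125 in. φR_n = 0.75 × 0.6 × 80 × 0.26513 × 14.125 = 134.8 kips.
Base metal shear (0.5 in plate): yield φR_n = 1.0×0.6×50×0.5×14.125 = 211.9 kips; rupture φR_n = 0.75×0.6×65×0.5×14.125 = 206.6 kips; take 206.6 kips (rupture).
Tension yield (gross): A_g = 6.3125×0.5 = 3.1563 in². φR_n = 0.90 × 50 × 3.1563 = 142.0 kips.
Governing: min(134.8, 206.6, 142.0) = 134.8 kips → weld metal.

134.8 kips (weld metal governs)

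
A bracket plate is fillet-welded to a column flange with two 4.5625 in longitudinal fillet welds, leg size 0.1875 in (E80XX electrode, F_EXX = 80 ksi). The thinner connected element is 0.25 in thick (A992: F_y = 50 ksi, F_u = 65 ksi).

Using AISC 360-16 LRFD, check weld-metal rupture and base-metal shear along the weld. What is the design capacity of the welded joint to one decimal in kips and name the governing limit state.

43.5 kips (weld metal governs)

Weld metal: throat = 0.707×0.1875 = 0.13256 in, L = 2×4.5625 = 9.125 in. φR_n = 0.75 × 0.6 × 80 × 0.13256 × 9.125 = 43.5 kips.
Base metal shear (0.25 in plate): yield φR_n = 1.0×0.6×50×0.25×9.125 = 68.4 kips; rupture φR_n = 0.75×0.6×65×0.25×9.125 = 66.7 kips; take 66.7 kips (rupture).
Governing: min(43.5, 66.7) = 43.5 kips → weld metal.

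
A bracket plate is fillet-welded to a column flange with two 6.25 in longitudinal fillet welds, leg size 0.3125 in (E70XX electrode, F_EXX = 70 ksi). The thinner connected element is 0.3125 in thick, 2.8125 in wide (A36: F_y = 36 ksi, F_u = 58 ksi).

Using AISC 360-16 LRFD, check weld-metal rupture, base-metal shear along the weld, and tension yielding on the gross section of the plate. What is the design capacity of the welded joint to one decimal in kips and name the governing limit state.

28.5 kips (gross-section yield governs)

Weld metal: throat = 0.707×0.3125 = 0.22094 in, L = 2×6.25 = 12.5 in. φR_n = 0.75 × 0.6 × 70 × 0.22094 × 12.5 = 87.0 kips.
Base metal shear (0.3125 in plate): yield φR_n = 1.0×0.6×36×0.3125×12.5 = 84.4 kips; rupture φR_n = 0.75×0.6×58×0.3125×12.5 = 102.0 kips; take 84.4 kips (yield).
Tension yield (gross): A_g = 2.8125×0.3125 = 0.87891 in². φR_n = 0.90 × 36 × 0.87891 = 28.5 kips.
Governing: min(87.0, 84.4, 28.5) = 28.5 kips → gross-section yield.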